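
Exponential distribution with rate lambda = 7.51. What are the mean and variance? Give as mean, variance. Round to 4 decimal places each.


mean = 1/lam, var = 1/lam^2
mean = 1 / 7.51 = 100/751 ≈ 0.133156
lam^2 = 7.51^2 = 56.4001
var = 1 / 56.4001 ≈ 0.017730

0.1332, 0.0177


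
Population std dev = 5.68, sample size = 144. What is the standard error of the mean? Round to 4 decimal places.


SE = sigma / sqrt(n)
sqrt(144) = 12
SE = 5.68 / 12 = 71/150 ≈ 0.473333

0.4733


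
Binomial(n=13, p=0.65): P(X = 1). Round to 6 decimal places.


P = C(n,k) * p^k * (1-p)^(n-k)
C(13,1) = 13
p^k = 0.65^1 = 0.65
(1-p)^(n-k) = 0.35^12 ≈ 0.000003379221
P = 13 * 0.65 * 0.000003379221 ≈ 0.000029

0.000029


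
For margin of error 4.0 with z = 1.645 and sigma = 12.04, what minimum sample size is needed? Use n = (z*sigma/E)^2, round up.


z*sigma/E = 1.645 * 12.04 / 4.0 = 4.95145
(z*sigma/E)^2 ≈ 24.516857
round up: n = 25

25


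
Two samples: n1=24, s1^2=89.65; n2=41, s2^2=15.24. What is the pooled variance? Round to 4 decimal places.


sp^2 = ((n1-1)*s1^2 + (n2-1)*s2^2)/(n1+n2-2)
(n1-1)*s1^2 = 23 * 89.65 = 2061.95
(n2-1)*s2^2 = 40 * 15.24 = 609.6
numerator = 2061.95 + 609.6 = 2671.55
n1+n2-2 = 63
sp^2 = 2671.55 / 63 = 7633/180 ≈ 42.405556

42.4056


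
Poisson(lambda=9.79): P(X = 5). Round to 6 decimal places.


P = e^(-lam) * lam^k / k!
e^(-9.79) ≈ 0.00005600890
lam^k = 9.79^5 ≈ 89931.835832
k! = 5! = 120
P = 0.00005600890 * 89931.835832 / 120 ≈ 0.041975

0.041975


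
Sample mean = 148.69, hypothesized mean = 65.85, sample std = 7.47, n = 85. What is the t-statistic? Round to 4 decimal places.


t = (xbar - mu0) / (s/sqrt(n))
xbar - mu0 = 148.69 - 65.85 = 82.84
sqrt(85) ≈ 9.21954446
s/sqrt(n) = 7.47 / 9.21954446 ≈ 0.81023526
t = 82.84 / 0.81023526 ≈ 102.241909

102.2419


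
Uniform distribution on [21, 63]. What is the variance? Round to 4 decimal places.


Var = (b-a)^2 / 12
(b-a)^2 = (63 - 21)^2 = 1764
Var = 1764/12 = 147

147.0000


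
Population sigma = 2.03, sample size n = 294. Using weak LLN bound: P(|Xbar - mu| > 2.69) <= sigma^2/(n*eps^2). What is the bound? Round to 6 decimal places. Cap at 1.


bound = min(1, sigma^2/(n*eps^2))
sigma^2 = 2.03^2 = 4.1209
n*eps^2 = 294 * 2.69^2 = 294 * 7.2361 = 2127.4134
sigma^2/(n*eps^2) = 4.1209 / 2127.4134 ≈ 0.00193705

0.001937


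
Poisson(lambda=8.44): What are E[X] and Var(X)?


E[X] = Var(X) = lambda = 8.44

8.44, 8.44


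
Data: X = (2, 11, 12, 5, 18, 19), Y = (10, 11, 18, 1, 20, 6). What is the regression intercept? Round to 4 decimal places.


a = ybar - b*xbar, where b = sum((xi-xbar)(yi-ybar)) / sum((xi-xbar)^2)
n = 6, xbar = 67/6 ≈ 11.166667, ybar = 66/6 = 11
Sxy = sum((xi-xbar)(yi-ybar)) = 99
Sxx = sum((xi-xbar)^2) = 1385/6 ≈ 230.833333
b = Sxy / Sxx = 594/1385 ≈ 0.428881
a = 11 - 0.428881 * 11.166667 = 8602/1385 ≈ 6.210830

6.2108


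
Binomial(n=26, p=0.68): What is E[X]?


E[X] = n*p = 26 * 0.68 = 17.68

17.68


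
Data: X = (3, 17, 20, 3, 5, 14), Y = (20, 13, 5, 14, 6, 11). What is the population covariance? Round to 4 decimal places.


Cov = (1/n)*sum((xi-xbar)(yi-ybar))
n = 6, xbar = 62/6 = 31/3 ≈ 10.333333, ybar = 69/6 = 11.5
sum((xi-xbar)(yi-ybar)) = -106
Cov = -106 / 6 = -53/3 ≈ -17.666667

-17.6667


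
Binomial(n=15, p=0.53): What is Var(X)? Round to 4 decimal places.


Var = n*p*(1-p) = 15 * 0.53 * 0.47 = 3.7365

3.7365


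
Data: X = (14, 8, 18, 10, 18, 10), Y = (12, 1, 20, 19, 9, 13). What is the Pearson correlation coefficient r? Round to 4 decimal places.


r = sum((xi-xbar)(yi-ybar)) / sqrt(sum((xi-xbar)^2) * sum((yi-ybar)^2))
n = 6, xbar = 78/6 = 13, ybar = 74/6 = 37/3 ≈ 12.333333
Sxy = sum((xi-xbar)(yi-ybar)) = 56
Sxx = sum((xi-xbar)^2) = 94
Syy = sum((yi-ybar)^2) = 730/3 ≈ 243.333333
sqrt(Sxx*Syy) ≈ 151.239325
r = Sxy / sqrt(Sxx*Syy) = 56 / 151.239325 ≈ 0.370274

0.3703


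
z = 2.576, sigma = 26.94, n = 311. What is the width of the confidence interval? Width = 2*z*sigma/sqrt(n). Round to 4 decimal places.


width = 2*z*sigma/sqrt(n)
2*z*sigma = 2 * 2.576 * 26.94 = 138.79488
sqrt(311) ≈ 17.635192
width = 138.79488 / 17.635192 ≈ 7.870336

7.8703


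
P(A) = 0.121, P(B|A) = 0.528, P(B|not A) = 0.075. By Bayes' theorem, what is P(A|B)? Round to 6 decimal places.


P(A|B) = P(B|A)*P(A) / P(B), P(B) = P(B|A)*P(A) + P(B|not A)*P(not A)
P(B|A)*P(A) = 0.528 * 0.121 = 0.063888
P(B|not A)*P(not A) = 0.075 * 0.879 = 0.065925
P(B) = 0.063888 + 0.065925 = 0.129813
P(A|B) = 0.063888 / 0.129813 ≈ 0.49215410

0.492154


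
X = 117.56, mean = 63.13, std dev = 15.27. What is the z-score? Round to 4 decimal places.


z = (X - mu) / sigma
X - mu = 117.56 - 63.13 = 54.43
z = 54.43 / 15.27 = 5443/1527 ≈ 3.564506

3.5645


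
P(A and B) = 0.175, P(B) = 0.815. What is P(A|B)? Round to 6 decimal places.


P(A|B) = P(A and B) / P(B) = 0.175 / 0.815 = 35/163 ≈ 0.21472393

0.214724


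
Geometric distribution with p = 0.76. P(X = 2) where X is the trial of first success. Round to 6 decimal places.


P = (1-p)^(k-1) * p
(1-p)^(k-1) = 0.24^1 = 0.24
P = 0.24 * 0.76 = 0.1824

0.182400


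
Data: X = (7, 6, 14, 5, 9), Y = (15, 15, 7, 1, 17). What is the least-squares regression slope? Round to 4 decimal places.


b = sum((xi-xbar)(yi-ybar)) / sum((xi-xbar)^2)
n = 5, xbar = 41/5 = 8.2, ybar = 55/5 = 11
Sxy = sum((xi-xbar)(yi-ybar)) = 0
Sxx = sum((xi-xbar)^2) = 50.8
b = Sxy / Sxx = 0

0.0000


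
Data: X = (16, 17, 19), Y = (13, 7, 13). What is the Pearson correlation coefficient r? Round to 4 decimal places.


r = sum((xi-xbar)(yi-ybar)) / sqrt(sum((xi-xbar)^2) * sum((yi-ybar)^2))
n = 3, xbar = 52/3 ≈ 17.333333, ybar = 33/3 = 11
Sxy = sum((xi-xbar)(yi-ybar)) = 2
Sxx = sum((xi-xbar)^2) = 14/3 ≈ 4.666667
Syy = sum((yi-ybar)^2) = 24
sqrt(Sxx*Syy) ≈ 10.583005
r = Sxy / sqrt(Sxx*Syy) = 2 / 10.583005 ≈ 0.188982

0.1890


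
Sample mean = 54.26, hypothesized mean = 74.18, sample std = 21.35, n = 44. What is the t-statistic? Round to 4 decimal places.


t = (xbar - mu0) / (s/sqrt(n))
xbar - mu0 = 54.26 - 74.18 = -19.92
sqrt(44) ≈ 6.63324958
s/sqrt(n) = 21.35 / 6.63324958 ≈ 3.21863360
t = -19.92 / 3.21863360 ≈ -6.188962

-6.1890


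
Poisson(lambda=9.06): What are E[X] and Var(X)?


E[X] = Var(X) = lambda = 9.06

9.06, 9.06


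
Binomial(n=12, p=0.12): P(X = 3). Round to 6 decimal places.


P = C(n,k) * p^k * (1-p)^(n-k)
C(12,3) = 220
p^k = 0.12^3 = 0.001728
(1-p)^(n-k) = 0.88^9 ≈ 0.3164784
P = 220 * 0.001728 * 0.3164784 ≈ 0.120312

0.120312


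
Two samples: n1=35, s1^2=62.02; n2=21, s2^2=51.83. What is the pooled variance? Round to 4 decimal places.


sp^2 = ((n1-1)*s1^2 + (n2-1)*s2^2)/(n1+n2-2)
(n1-1)*s1^2 = 34 * 62.02 = 2108.68
(n2-1)*s2^2 = 20 * 51.83 = 1036.6
numerator = 2108.68 + 1036.6 = 3145.28
n1+n2-2 = 54
sp^2 = 3145.28 / 54 = 39316/675 ≈ 58.245926

58.2459


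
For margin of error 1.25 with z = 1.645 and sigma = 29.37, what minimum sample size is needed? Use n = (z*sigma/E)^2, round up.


z*sigma/E = 1.645 * 29.37 / 1.25 = 38.65092
(z*sigma/E)^2 ≈ 1493.893617
round up: n = 1494

1494


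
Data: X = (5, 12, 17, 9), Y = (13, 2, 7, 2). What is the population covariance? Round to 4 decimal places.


Cov = (1/n)*sum((xi-xbar)(yi-ybar))
n = 4, xbar = 43/4 = 10.75, ybar = 24/4 = 6
sum((xi-xbar)(yi-ybar)) = -32
Cov = -32 / 4 = -8

-8.0000


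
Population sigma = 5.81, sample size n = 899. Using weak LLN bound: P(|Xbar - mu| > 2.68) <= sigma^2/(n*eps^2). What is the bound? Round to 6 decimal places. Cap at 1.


bound = min(1, sigma^2/(n*eps^2))
sigma^2 = 5.81^2 = 33.7561
n*eps^2 = 899 * 2.68^2 = 899 * 7.1824 = 6456.9776
sigma^2/(n*eps^2) = 33.7561 / 6456.9776 ≈ 0.00522785

0.005228


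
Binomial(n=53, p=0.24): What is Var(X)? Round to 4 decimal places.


Var = n*p*(1-p) = 53 * 0.24 * 0.76 = 9.6672

9.6672


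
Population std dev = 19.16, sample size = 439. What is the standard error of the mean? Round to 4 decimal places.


SE = sigma / sqrt(n)
sqrt(439) ≈ 20.952327
SE = 19.16 / 20.952327 ≈ 0.914457

0.9145


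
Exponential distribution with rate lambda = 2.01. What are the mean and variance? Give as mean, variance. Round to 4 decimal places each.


mean = 1/lam, var = 1/lam^2
mean = 1 / 2.01 = 100/201 ≈ 0.497512
lam^2 = 2.01^2 = 4.0401
var = 1 / 4.0401 ≈ 0.247519

0.4975, 0.2475


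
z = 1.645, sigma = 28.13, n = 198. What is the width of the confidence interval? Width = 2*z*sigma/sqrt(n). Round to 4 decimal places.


width = 2*z*sigma/sqrt(n)
2*z*sigma = 2 * 1.645 * 28.13 = 92.5477
sqrt(198) ≈ 14.071247
width = 92.5477 / 14.071247 ≈ 6.577079

6.5771


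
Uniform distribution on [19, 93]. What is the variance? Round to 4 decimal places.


Var = (b-a)^2 / 12
(b-a)^2 = (93 - 19)^2 = 5476
Var = 5476/12 ≈ 456.333333

456.3333


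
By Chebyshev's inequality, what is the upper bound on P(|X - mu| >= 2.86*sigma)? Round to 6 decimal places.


P <= 1/k^2
k^2 = 2.86^2 = 8.1796
1/k^2 = 1 / 8.1796 ≈ 0.12225537

0.122255


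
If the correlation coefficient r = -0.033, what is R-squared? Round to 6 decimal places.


R^2 = r^2 = (-0.033)^2 = 0.001089

0.001089


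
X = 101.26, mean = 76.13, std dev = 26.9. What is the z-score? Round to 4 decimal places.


z = (X - mu) / sigma
X - mu = 101.26 - 76.13 = 25.13
z = 25.13 / 26.9 = 2513/2690 ≈ 0.934201

0.9342


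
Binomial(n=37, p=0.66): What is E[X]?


E[X] = n*p = 37 * 0.66 = 24.42

24.42


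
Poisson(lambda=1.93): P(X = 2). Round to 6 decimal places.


P = e^(-lam) * lam^k / k!
e^(-1.93) ≈ 0.1451482
lam^k = 1.93^2 = 3.7249
k! = 2! = 2
P = 0.1451482 * 3.7249 / 2 ≈ 0.270331

0.270331


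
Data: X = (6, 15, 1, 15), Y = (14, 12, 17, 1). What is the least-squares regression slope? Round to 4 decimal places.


b = sum((xi-xbar)(yi-ybar)) / sum((xi-xbar)^2)
n = 4, xbar = 37/4 = 9.25, ybar = 44/4 = 11
Sxy = sum((xi-xbar)(yi-ybar)) = -111
Sxx = sum((xi-xbar)^2) = 144.75
b = Sxy / Sxx = -148/193 ≈ -0.766839

-0.7668


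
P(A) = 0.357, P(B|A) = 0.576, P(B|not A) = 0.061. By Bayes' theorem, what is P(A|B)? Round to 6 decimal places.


P(A|B) = P(B|A)*P(A) / P(B), P(B) = P(B|A)*P(A) + P(B|not A)*P(not A)
P(B|A)*P(A) = 0.576 * 0.357 = 0.205632
P(B|not A)*P(not A) = 0.061 * 0.643 = 0.039223
P(B) = 0.205632 + 0.039223 = 0.244855
P(A|B) = 0.205632 / 0.244855 ≈ 0.83981132

0.839811


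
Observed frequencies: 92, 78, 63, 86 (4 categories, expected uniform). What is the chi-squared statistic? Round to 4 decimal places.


chi2 = sum((O-E)^2/E), E = total/4
total = 319, E = 319/4 = 79.75
(92 - 79.75)^2 / 79.75 = 150.0625 / 79.75 = 2401/1276 ≈ 1.881661
(78 - 79.75)^2 / 79.75 = 3.0625 / 79.75 = 49/1276 ≈ 0.038401
(63 - 79.75)^2 / 79.75 = 280.5625 / 79.75 = 4489/1276 ≈ 3.518025
(86 - 79.75)^2 / 79.75 = 39.0625 / 79.75 = 625/1276 ≈ 0.489812
chi2 = 1891/319 ≈ 5.927900

5.9279


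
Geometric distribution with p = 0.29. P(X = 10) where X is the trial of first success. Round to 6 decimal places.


P = (1-p)^(k-1) * p
(1-p)^(k-1) = 0.71^9 ≈ 0.04584850
P = 0.04584850 * 0.29 ≈ 0.01329607

0.013296


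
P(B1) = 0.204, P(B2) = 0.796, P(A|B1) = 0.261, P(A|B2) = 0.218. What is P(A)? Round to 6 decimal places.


P(A) = P(A|B1)*P(B1) + P(A|B2)*P(B2)
P(A|B1)*P(B1) = 0.261 * 0.204 = 0.053244
P(A|B2)*P(B2) = 0.218 * 0.796 = 0.173528
P(A) = 0.053244 + 0.173528 = 0.226772

0.226772


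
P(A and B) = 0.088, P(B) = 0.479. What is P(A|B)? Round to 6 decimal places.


P(A|B) = P(A and B) / P(B) = 0.088 / 0.479 = 88/479 ≈ 0.18371608

0.183716


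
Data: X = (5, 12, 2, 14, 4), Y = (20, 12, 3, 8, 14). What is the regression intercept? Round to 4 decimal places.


a = ybar - b*xbar, where b = sum((xi-xbar)(yi-ybar)) / sum((xi-xbar)^2)
n = 5, xbar = 37/5 = 7.4, ybar = 57/5 = 11.4
Sxy = sum((xi-xbar)(yi-ybar)) = -3.8
Sxx = sum((xi-xbar)^2) = 111.2
b = Sxy / Sxx = -19/556 ≈ -0.034173
a = 11.4 - (-0.034173) * 7.4 = 6479/556 ≈ 11.652878

11.6529


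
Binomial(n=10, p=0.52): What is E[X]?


E[X] = n*p = 10 * 0.52 = 5.2

5.2


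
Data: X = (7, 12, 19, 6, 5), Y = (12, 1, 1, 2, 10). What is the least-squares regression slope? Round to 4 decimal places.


b = sum((xi-xbar)(yi-ybar)) / sum((xi-xbar)^2)
n = 5, xbar = 49/5 = 9.8, ybar = 26/5 = 5.2
Sxy = sum((xi-xbar)(yi-ybar)) = -77.8
Sxx = sum((xi-xbar)^2) = 134.8
b = Sxy / Sxx = -389/674 ≈ -0.577151

-0.5772


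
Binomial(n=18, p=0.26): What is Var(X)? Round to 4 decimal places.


Var = n*p*(1-p) = 18 * 0.26 * 0.74 = 3.4632

3.4632


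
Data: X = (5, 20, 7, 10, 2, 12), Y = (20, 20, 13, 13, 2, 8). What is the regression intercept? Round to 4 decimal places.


a = ybar - b*xbar, where b = sum((xi-xbar)(yi-ybar)) / sum((xi-xbar)^2)
n = 6, xbar = 56/6 = 28/3 ≈ 9.333333, ybar = 76/6 = 38/3 ≈ 12.666667
Sxy = sum((xi-xbar)(yi-ybar)) = 335/3 ≈ 111.666667
Sxx = sum((xi-xbar)^2) = 598/3 ≈ 199.333333
b = Sxy / Sxx = 335/598 ≈ 0.560201
a = 12.666667 - 0.560201 * 9.333333 = 2224/299 ≈ 7.438127

7.4381


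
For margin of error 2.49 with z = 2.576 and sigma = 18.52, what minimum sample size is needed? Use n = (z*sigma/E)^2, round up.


z*sigma/E = 2.576 * 18.52 / 2.49 ≈ 19.159647
(z*sigma/E)^2 ≈ 367.092057
round up: n = 368

368


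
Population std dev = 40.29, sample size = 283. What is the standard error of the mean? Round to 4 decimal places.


SE = sigma / sqrt(n)
sqrt(283) ≈ 16.822604
SE = 40.29 / 16.822604 ≈ 2.394992

2.3950


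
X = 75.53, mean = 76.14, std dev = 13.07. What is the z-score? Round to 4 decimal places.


z = (X - mu) / sigma
X - mu = 75.53 - 76.14 = -0.61
z = -0.61 / 13.07 = -61/1307 ≈ -0.046672

-0.0467


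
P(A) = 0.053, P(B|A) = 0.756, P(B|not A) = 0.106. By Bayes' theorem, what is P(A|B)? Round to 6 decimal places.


P(A|B) = P(B|A)*P(A) / P(B), P(B) = P(B|A)*P(A) + P(B|not A)*P(not A)
P(B|A)*P(A) = 0.756 * 0.053 = 0.040068
P(B|not A)*P(not A) = 0.106 * 0.947 = 0.100382
P(B) = 0.040068 + 0.100382 = 0.14045
P(A|B) = 0.040068 / 0.14045 = 378/1325 ≈ 0.28528302

0.285283


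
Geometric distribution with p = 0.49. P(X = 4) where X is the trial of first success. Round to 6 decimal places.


P = (1-p)^(k-1) * p
(1-p)^(k-1) = 0.51^3 = 0.132651
P = 0.132651 * 0.49 = 0.06499899

0.064999


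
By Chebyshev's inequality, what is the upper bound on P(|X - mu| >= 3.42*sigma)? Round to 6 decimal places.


P <= 1/k^2
k^2 = 3.42^2 = 11.6964
1/k^2 = 1 / 11.6964 ≈ 0.08549639

0.085496


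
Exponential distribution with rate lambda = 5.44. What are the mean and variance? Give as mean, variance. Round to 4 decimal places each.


mean = 1/lam, var = 1/lam^2
mean = 1 / 5.44 = 25/136 ≈ 0.183824
lam^2 = 5.44^2 = 29.5936
var = 1 / 29.5936 ≈ 0.033791

0.1838, 0.0338


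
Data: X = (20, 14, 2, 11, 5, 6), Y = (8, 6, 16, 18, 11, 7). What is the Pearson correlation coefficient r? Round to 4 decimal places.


r = sum((xi-xbar)(yi-ybar)) / sqrt(sum((xi-xbar)^2) * sum((yi-ybar)^2))
n = 6, xbar = 58/6 = 29/3 ≈ 9.666667, ybar = 66/6 = 11
Sxy = sum((xi-xbar)(yi-ybar)) = -67
Sxx = sum((xi-xbar)^2) = 664/3 ≈ 221.333333
Syy = sum((yi-ybar)^2) = 124
sqrt(Sxx*Syy) ≈ 165.666331
r = Sxy / sqrt(Sxx*Syy) = -67 / 165.666331 ≈ -0.404427

-0.4044


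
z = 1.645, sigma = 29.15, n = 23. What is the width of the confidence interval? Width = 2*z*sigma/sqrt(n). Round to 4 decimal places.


width = 2*z*sigma/sqrt(n)
2*z*sigma = 2 * 1.645 * 29.15 = 95.9035
sqrt(23) ≈ 4.795832
width = 95.9035 / 4.795832 ≈ 19.997262

19.9973


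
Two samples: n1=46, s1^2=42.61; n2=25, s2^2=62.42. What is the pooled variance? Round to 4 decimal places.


sp^2 = ((n1-1)*s1^2 + (n2-1)*s2^2)/(n1+n2-2)
(n1-1)*s1^2 = 45 * 42.61 = 1917.45
(n2-1)*s2^2 = 24 * 62.42 = 1498.08
numerator = 1917.45 + 1498.08 = 3415.53
n1+n2-2 = 69
sp^2 = 3415.53 / 69 = 113851/2300 ≈ 49.500435

49.5004


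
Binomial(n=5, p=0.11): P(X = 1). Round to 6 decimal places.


P = C(n,k) * p^k * (1-p)^(n-k)
C(5,1) = 5
p^k = 0.11^1 = 0.11
(1-p)^(n-k) = 0.89^4 ≈ 0.6274224
P = 5 * 0.11 * 0.6274224 ≈ 0.345082

0.345082


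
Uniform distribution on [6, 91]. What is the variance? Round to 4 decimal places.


Var = (b-a)^2 / 12
(b-a)^2 = (91 - 6)^2 = 7225
Var = 7225/12 ≈ 602.083333

602.0833


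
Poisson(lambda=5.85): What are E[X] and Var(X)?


E[X] = Var(X) = lambda = 5.85

5.85, 5.85


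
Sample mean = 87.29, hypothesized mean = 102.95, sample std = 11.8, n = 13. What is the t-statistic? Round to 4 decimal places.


t = (xbar - mu0) / (s/sqrt(n))
xbar - mu0 = 87.29 - 102.95 = -15.66
sqrt(13) ≈ 3.60555128
s/sqrt(n) = 11.8 / 3.60555128 ≈ 3.27273116
t = -15.66 / 3.27273116 ≈ -4.784994

-4.7850


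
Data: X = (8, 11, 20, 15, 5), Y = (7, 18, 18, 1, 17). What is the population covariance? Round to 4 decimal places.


Cov = (1/n)*sum((xi-xbar)(yi-ybar))
n = 5, xbar = 59/5 = 11.8, ybar = 61/5 = 12.2
sum((xi-xbar)(yi-ybar)) = -5.8
Cov = -5.8 / 5 = -1.16

-1.1600


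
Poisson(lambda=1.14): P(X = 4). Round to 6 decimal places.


P = e^(-lam) * lam^k / k!
e^(-1.14) ≈ 0.3198190
lam^k = 1.14^4 ≈ 1.688960
k! = 4! = 24
P = 0.3198190 * 1.688960 / 24 ≈ 0.022507

0.022507


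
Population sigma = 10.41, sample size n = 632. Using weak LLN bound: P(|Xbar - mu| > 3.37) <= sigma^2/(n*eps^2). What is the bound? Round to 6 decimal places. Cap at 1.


bound = min(1, sigma^2/(n*eps^2))
sigma^2 = 10.41^2 = 108.3681
n*eps^2 = 632 * 3.37^2 = 632 * 11.3569 = 7177.5608
sigma^2/(n*eps^2) = 108.3681 / 7177.5608 ≈ 0.01509818

0.015098


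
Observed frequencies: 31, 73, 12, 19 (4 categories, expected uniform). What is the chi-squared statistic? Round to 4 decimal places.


chi2 = sum((O-E)^2/E), E = total/4
total = 135, E = 135/4 = 33.75
(31 - 33.75)^2 / 33.75 = 7.5625 / 33.75 = 121/540 ≈ 0.224074
(73 - 33.75)^2 / 33.75 = 1540.5625 / 33.75 = 24649/540 ≈ 45.646296
(12 - 33.75)^2 / 33.75 = 473.0625 / 33.75 = 841/60 ≈ 14.016667
(19 - 33.75)^2 / 33.75 = 217.5625 / 33.75 = 3481/540 ≈ 6.446296
chi2 = 199/3 ≈ 66.333333

66.3333


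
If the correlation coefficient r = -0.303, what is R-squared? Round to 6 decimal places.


R^2 = r^2 = (-0.303)^2 = 0.091809

0.091809


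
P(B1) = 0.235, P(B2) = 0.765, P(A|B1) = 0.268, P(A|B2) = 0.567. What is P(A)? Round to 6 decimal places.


P(A) = P(A|B1)*P(B1) + P(A|B2)*P(B2)
P(A|B1)*P(B1) = 0.268 * 0.235 = 0.06298
P(A|B2)*P(B2) = 0.567 * 0.765 = 0.433755
P(A) = 0.06298 + 0.433755 = 0.496735

0.496735


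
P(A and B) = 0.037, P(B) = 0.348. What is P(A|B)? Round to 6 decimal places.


P(A|B) = P(A and B) / P(B) = 0.037 / 0.348 = 37/348 ≈ 0.10632184

0.106322


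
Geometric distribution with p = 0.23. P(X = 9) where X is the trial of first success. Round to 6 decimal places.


P = (1-p)^(k-1) * p
(1-p)^(k-1) = 0.77^8 ≈ 0.1235736
P = 0.1235736 * 0.23 ≈ 0.02842193

0.028422


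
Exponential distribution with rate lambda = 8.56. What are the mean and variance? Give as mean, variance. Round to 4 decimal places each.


mean = 1/lam, var = 1/lam^2
mean = 1 / 8.56 = 25/214 ≈ 0.116822
lam^2 = 8.56^2 = 73.2736
var = 1 / 73.2736 ≈ 0.013647

0.1168, 0.0136


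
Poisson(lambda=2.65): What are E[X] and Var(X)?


E[X] = Var(X) = lambda = 2.65

2.65, 2.65


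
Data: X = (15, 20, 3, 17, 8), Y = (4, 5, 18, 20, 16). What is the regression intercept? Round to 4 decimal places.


a = ybar - b*xbar, where b = sum((xi-xbar)(yi-ybar)) / sum((xi-xbar)^2)
n = 5, xbar = 63/5 = 12.6, ybar = 63/5 = 12.6
Sxy = sum((xi-xbar)(yi-ybar)) = -111.8
Sxx = sum((xi-xbar)^2) = 193.2
b = Sxy / Sxx = -559/966 ≈ -0.578675
a = 12.6 - (-0.578675) * 12.6 = 915/46 ≈ 19.891304

19.8913


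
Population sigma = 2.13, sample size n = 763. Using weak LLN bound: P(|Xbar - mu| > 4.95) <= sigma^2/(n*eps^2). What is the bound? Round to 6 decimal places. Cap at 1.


bound = min(1, sigma^2/(n*eps^2))
sigma^2 = 2.13^2 = 4.5369
n*eps^2 = 763 * 4.95^2 = 763 * 24.5025 = 18695.4075
sigma^2/(n*eps^2) = 4.5369 / 18695.4075 ≈ 0.00024267

0.000243


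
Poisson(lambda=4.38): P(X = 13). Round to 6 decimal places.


P = e^(-lam) * lam^k / k!
e^(-4.38) ≈ 0.01252536
lam^k = 4.38^13 ≈ 218355148.568706
k! = 13! = 6227020800
P = 0.01252536 * 218355148.568706 / 6227020800 ≈ 0.000439

0.000439


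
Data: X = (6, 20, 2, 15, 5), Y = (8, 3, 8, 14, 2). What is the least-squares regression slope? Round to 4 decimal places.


b = sum((xi-xbar)(yi-ybar)) / sum((xi-xbar)^2)
n = 5, xbar = 48/5 = 9.6, ybar = 35/5 = 7
Sxy = sum((xi-xbar)(yi-ybar)) = 8
Sxx = sum((xi-xbar)^2) = 229.2
b = Sxy / Sxx = 20/573 ≈ 0.034904

0.0349


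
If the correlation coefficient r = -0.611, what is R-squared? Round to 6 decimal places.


R^2 = r^2 = (-0.611)^2 = 0.373321

0.373321


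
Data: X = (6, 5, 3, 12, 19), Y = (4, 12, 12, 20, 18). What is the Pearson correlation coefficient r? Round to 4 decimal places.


r = sum((xi-xbar)(yi-ybar)) / sqrt(sum((xi-xbar)^2) * sum((yi-ybar)^2))
n = 5, xbar = 45/5 = 9, ybar = 66/5 = 13.2
Sxy = sum((xi-xbar)(yi-ybar)) = 108
Sxx = sum((xi-xbar)^2) = 170
Syy = sum((yi-ybar)^2) = 156.8
sqrt(Sxx*Syy) ≈ 163.266653
r = Sxy / sqrt(Sxx*Syy) = 108 / 163.266653 ≈ 0.661495

0.6615


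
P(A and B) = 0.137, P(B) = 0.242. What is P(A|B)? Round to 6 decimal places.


P(A|B) = P(A and B) / P(B) = 0.137 / 0.242 = 137/242 ≈ 0.56611570

0.566116


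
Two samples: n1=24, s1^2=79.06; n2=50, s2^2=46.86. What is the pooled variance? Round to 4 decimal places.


sp^2 = ((n1-1)*s1^2 + (n2-1)*s2^2)/(n1+n2-2)
(n1-1)*s1^2 = 23 * 79.06 = 1818.38
(n2-1)*s2^2 = 49 * 46.86 = 2296.14
numerator = 1818.38 + 2296.14 = 4114.52
n1+n2-2 = 72
sp^2 = 4114.52 / 72 = 102863/1800 ≈ 57.146111

57.1461


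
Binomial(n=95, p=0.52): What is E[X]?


E[X] = n*p = 95 * 0.52 = 49.4

49.4


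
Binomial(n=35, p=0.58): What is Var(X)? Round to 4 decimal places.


Var = n*p*(1-p) = 35 * 0.58 * 0.42 = 8.526

8.5260


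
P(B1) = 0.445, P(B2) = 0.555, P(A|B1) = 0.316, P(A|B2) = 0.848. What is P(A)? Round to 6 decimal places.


P(A) = P(A|B1)*P(B1) + P(A|B2)*P(B2)
P(A|B1)*P(B1) = 0.316 * 0.445 = 0.14062
P(A|B2)*P(B2) = 0.848 * 0.555 = 0.47064
P(A) = 0.14062 + 0.47064 = 0.61126

0.611260


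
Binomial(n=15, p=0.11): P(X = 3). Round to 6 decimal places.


P = C(n,k) * p^k * (1-p)^(n-k)
C(15,3) = 455
p^k = 0.11^3 = 0.001331
(1-p)^(n-k) = 0.89^12 ≈ 0.2469904
P = 455 * 0.001331 * 0.2469904 ≈ 0.149579

0.149579


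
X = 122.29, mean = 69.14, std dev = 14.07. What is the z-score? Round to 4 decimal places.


z = (X - mu) / sigma
X - mu = 122.29 - 69.14 = 53.15
z = 53.15 / 14.07 = 5315/1407 ≈ 3.777541

3.7775


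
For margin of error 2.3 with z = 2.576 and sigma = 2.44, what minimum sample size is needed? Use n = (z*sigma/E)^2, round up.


z*sigma/E = 2.576 * 2.44 / 2.3 = 2.7328
(z*sigma/E)^2 ≈ 7.468196
round up: n = 8

8


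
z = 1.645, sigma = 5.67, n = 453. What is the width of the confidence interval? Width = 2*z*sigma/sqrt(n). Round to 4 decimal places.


width = 2*z*sigma/sqrt(n)
2*z*sigma = 2 * 1.645 * 5.67 = 18.6543
sqrt(453) ≈ 21.283797
width = 18.6543 / 21.283797 ≈ 0.876455

0.8765


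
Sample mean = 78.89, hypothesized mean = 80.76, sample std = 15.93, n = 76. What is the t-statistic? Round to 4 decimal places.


t = (xbar - mu0) / (s/sqrt(n))
xbar - mu0 = 78.89 - 80.76 = -1.87
sqrt(76) ≈ 8.71779789
s/sqrt(n) = 15.93 / 8.71779789 ≈ 1.82729632
t = -1.87 / 1.82729632 ≈ -1.023370

-1.0234


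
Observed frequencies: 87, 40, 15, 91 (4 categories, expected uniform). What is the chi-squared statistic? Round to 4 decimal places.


chi2 = sum((O-E)^2/E), E = total/4
total = 233, E = 233/4 = 58.25
(87 - 58.25)^2 / 58.25 = 826.5625 / 58.25 = 13225/932 ≈ 14.189914
(40 - 58.25)^2 / 58.25 = 333.0625 / 58.25 = 5329/932 ≈ 5.717811
(15 - 58.25)^2 / 58.25 = 1870.5625 / 58.25 = 29929/932 ≈ 32.112661
(91 - 58.25)^2 / 58.25 = 1072.5625 / 58.25 = 17161/932 ≈ 18.413090
chi2 = 16411/233 ≈ 70.433476

70.4335


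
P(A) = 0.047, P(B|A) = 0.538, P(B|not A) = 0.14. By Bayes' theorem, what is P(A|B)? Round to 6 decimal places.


P(A|B) = P(B|A)*P(A) / P(B), P(B) = P(B|A)*P(A) + P(B|not A)*P(not A)
P(B|A)*P(A) = 0.538 * 0.047 = 0.025286
P(B|not A)*P(not A) = 0.14 * 0.953 = 0.13342
P(B) = 0.025286 + 0.13342 = 0.158706
P(A|B) = 0.025286 / 0.158706 ≈ 0.15932605

0.159326


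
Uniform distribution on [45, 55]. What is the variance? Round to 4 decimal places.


Var = (b-a)^2 / 12
(b-a)^2 = (55 - 45)^2 = 100
Var = 100/12 ≈ 8.333333

8.3333


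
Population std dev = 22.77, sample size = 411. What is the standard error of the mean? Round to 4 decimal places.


SE = sigma / sqrt(n)
sqrt(411) ≈ 20.273135
SE = 22.77 / 20.273135 ≈ 1.123161

1.1232


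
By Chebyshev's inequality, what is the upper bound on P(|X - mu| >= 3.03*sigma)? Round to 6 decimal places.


P <= 1/k^2
k^2 = 3.03^2 = 9.1809
1/k^2 = 1 / 9.1809 ≈ 0.10892178

0.108922


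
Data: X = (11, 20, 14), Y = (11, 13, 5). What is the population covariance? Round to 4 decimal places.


Cov = (1/n)*sum((xi-xbar)(yi-ybar))
n = 3, xbar = 45/3 = 15, ybar = 29/3 ≈ 9.666667
sum((xi-xbar)(yi-ybar)) = 16
Cov = 16 / 3 = 16/3 ≈ 5.333333

5.3333


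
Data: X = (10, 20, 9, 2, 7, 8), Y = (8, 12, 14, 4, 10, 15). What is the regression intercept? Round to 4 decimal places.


a = ybar - b*xbar, where b = sum((xi-xbar)(yi-ybar)) / sum((xi-xbar)^2)
n = 6, xbar = 56/6 = 28/3 ≈ 9.333333, ybar = 63/6 = 10.5
Sxy = sum((xi-xbar)(yi-ybar)) = 56
Sxx = sum((xi-xbar)^2) = 526/3 ≈ 175.333333
b = Sxy / Sxx = 84/263 ≈ 0.319392
a = 10.5 - 0.319392 * 9.333333 = 3955/526 ≈ 7.519011

7.5190


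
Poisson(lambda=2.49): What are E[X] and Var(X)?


E[X] = Var(X) = lambda = 2.49

2.49, 2.49


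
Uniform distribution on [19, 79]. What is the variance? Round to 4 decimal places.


Var = (b-a)^2 / 12
(b-a)^2 = (79 - 19)^2 = 3600
Var = 3600/12 = 300

300.0000


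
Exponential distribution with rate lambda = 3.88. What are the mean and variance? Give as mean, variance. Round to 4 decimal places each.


mean = 1/lam, var = 1/lam^2
mean = 1 / 3.88 = 25/97 ≈ 0.257732
lam^2 = 3.88^2 = 15.0544
var = 1 / 15.0544 = 625/9409 ≈ 0.066426

0.2577, 0.0664


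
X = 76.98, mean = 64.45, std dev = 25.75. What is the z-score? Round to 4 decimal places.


z = (X - mu) / sigma
X - mu = 76.98 - 64.45 = 12.53
z = 12.53 / 25.75 = 1253/2575 ≈ 0.486602

0.4866


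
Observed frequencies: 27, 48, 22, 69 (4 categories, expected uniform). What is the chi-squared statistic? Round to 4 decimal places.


chi2 = sum((O-E)^2/E), E = total/4
total = 166, E = 166/4 = 41.5
(27 - 41.5)^2 / 41.5 = 210.25 / 41.5 = 841/166 ≈ 5.066265
(48 - 41.5)^2 / 41.5 = 42.25 / 41.5 = 169/166 ≈ 1.018072
(22 - 41.5)^2 / 41.5 = 380.25 / 41.5 = 1521/166 ≈ 9.162651
(69 - 41.5)^2 / 41.5 = 756.25 / 41.5 = 3025/166 ≈ 18.222892
chi2 = 2778/83 ≈ 33.469880

33.4699


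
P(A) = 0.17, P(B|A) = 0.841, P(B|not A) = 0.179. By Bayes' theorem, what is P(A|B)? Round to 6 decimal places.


P(A|B) = P(B|A)*P(A) / P(B), P(B) = P(B|A)*P(A) + P(B|not A)*P(not A)
P(B|A)*P(A) = 0.841 * 0.17 = 0.14297
P(B|not A)*P(not A) = 0.179 * 0.83 = 0.14857
P(B) = 0.14297 + 0.14857 = 0.29154
P(A|B) = 0.14297 / 0.29154 ≈ 0.49039583

0.490396


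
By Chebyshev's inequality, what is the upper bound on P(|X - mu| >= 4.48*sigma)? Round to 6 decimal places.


P <= 1/k^2
k^2 = 4.48^2 = 20.0704
1/k^2 = 1 / 20.0704 ≈ 0.04982462

0.049825


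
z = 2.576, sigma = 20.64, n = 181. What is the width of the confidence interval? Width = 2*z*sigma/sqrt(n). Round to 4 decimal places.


width = 2*z*sigma/sqrt(n)
2*z*sigma = 2 * 2.576 * 20.64 = 106.33728
sqrt(181) ≈ 13.453624
width = 106.33728 / 13.453624 ≈ 7.903988

7.9040


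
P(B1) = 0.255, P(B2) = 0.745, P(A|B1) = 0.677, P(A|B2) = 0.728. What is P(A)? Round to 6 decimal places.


P(A) = P(A|B1)*P(B1) + P(A|B2)*P(B2)
P(A|B1)*P(B1) = 0.677 * 0.255 = 0.172635
P(A|B2)*P(B2) = 0.728 * 0.745 = 0.54236
P(A) = 0.172635 + 0.54236 = 0.714995

0.714995


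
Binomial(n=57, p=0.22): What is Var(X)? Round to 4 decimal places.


Var = n*p*(1-p) = 57 * 0.22 * 0.78 = 9.7812

9.7812


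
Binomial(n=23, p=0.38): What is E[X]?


E[X] = n*p = 23 * 0.38 = 8.74

8.74


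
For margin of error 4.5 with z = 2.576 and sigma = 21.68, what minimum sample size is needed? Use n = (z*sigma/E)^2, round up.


z*sigma/E = 2.576 * 21.68 / 4.5 ≈ 12.410596
(z*sigma/E)^2 ≈ 154.022882
round up: n = 155

155


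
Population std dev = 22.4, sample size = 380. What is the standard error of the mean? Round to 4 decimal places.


SE = sigma / sqrt(n)
sqrt(380) ≈ 19.493589
SE = 22.4 / 19.493589 ≈ 1.149096

1.1491


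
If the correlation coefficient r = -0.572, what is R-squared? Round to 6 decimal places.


R^2 = r^2 = (-0.572)^2 = 0.327184

0.327184


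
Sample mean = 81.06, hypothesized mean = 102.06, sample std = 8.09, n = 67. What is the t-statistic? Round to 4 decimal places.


t = (xbar - mu0) / (s/sqrt(n))
xbar - mu0 = 81.06 - 102.06 = -21
sqrt(67) ≈ 8.18535277
s/sqrt(n) = 8.09 / 8.18535277 ≈ 0.98835080
t = -21 / 0.98835080 ≈ -21.247516

-21.2475


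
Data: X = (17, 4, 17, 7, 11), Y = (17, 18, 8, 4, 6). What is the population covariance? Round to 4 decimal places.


Cov = (1/n)*sum((xi-xbar)(yi-ybar))
n = 5, xbar = 56/5 = 11.2, ybar = 53/5 = 10.6
sum((xi-xbar)(yi-ybar)) = -2.6
Cov = -2.6 / 5 = -0.52

-0.5200


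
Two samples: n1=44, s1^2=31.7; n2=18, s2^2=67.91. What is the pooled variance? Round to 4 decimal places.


sp^2 = ((n1-1)*s1^2 + (n2-1)*s2^2)/(n1+n2-2)
(n1-1)*s1^2 = 43 * 31.7 = 1363.1
(n2-1)*s2^2 = 17 * 67.91 = 1154.47
numerator = 1363.1 + 1154.47 = 2517.57
n1+n2-2 = 60
sp^2 = 2517.57 / 60 = 41.9595

41.9595


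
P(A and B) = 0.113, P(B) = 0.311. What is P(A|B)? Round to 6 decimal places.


P(A|B) = P(A and B) / P(B) = 0.113 / 0.311 = 113/311 ≈ 0.36334405

0.363344


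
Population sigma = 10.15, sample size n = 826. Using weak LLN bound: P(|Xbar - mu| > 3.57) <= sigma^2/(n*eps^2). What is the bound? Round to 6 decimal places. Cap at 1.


bound = min(1, sigma^2/(n*eps^2))
sigma^2 = 10.15^2 = 103.0225
n*eps^2 = 826 * 3.57^2 = 826 * 12.7449 = 10527.2874
sigma^2/(n*eps^2) = 103.0225 / 10527.2874 ≈ 0.00978623

0.009786


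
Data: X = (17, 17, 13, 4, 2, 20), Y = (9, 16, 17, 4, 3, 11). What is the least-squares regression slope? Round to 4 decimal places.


b = sum((xi-xbar)(yi-ybar)) / sum((xi-xbar)^2)
n = 6, xbar = 73/6 ≈ 12.166667, ybar = 60/6 = 10
Sxy = sum((xi-xbar)(yi-ybar)) = 158
Sxx = sum((xi-xbar)^2) = 1673/6 ≈ 278.833333
b = Sxy / Sxx = 948/1673 ≈ 0.566647

0.5666


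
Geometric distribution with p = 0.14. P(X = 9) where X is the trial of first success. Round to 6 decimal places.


P = (1-p)^(k-1) * p
(1-p)^(k-1) = 0.86^8 ≈ 0.2992179
P = 0.2992179 * 0.14 ≈ 0.04189051

0.041891


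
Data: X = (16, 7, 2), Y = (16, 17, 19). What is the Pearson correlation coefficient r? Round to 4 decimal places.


r = sum((xi-xbar)(yi-ybar)) / sqrt(sum((xi-xbar)^2) * sum((yi-ybar)^2))
n = 3, xbar = 25/3 ≈ 8.333333, ybar = 52/3 ≈ 17.333333
Sxy = sum((xi-xbar)(yi-ybar)) = -61/3 ≈ -20.333333
Sxx = sum((xi-xbar)^2) = 302/3 ≈ 100.666667
Syy = sum((yi-ybar)^2) = 14/3 ≈ 4.666667
sqrt(Sxx*Syy) ≈ 21.674358
r = Sxy / sqrt(Sxx*Syy) = -20.333333 / 21.674358 ≈ -0.938129

-0.9381


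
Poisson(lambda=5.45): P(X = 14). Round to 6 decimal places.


P = e^(-lam) * lam^k / k!
e^(-5.45) ≈ 0.004296305
lam^k = 5.45^14 ≈ 20396283125.221295
k! = 14! = 87178291200
P = 0.004296305 * 20396283125.221295 / 87178291200 ≈ 0.001005

0.001005


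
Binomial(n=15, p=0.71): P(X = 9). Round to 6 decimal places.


P = C(n,k) * p^k * (1-p)^(n-k)
C(15,9) = 5005
p^k = 0.71^9 ≈ 0.04584850
(1-p)^(n-k) = 0.29^6 ≈ 0.0005948233
P = 5005 * 0.04584850 * 0.0005948233 ≈ 0.136495

0.136495


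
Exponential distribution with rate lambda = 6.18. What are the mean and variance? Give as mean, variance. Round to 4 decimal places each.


mean = 1/lam, var = 1/lam^2
mean = 1 / 6.18 = 50/309 ≈ 0.161812
lam^2 = 6.18^2 = 38.1924
var = 1 / 38.1924 ≈ 0.026183

0.1618, 0.0262


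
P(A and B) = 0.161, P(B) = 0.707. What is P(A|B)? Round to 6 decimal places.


P(A|B) = P(A and B) / P(B) = 0.161 / 0.707 = 23/101 ≈ 0.22772277

0.227723


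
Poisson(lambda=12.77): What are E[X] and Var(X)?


E[X] = Var(X) = lambda = 12.77

12.77, 12.77


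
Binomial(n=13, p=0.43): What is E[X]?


E[X] = n*p = 13 * 0.43 = 5.59

5.59


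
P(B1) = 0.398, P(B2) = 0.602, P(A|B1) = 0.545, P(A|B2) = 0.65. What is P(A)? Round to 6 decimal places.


P(A) = P(A|B1)*P(B1) + P(A|B2)*P(B2)
P(A|B1)*P(B1) = 0.545 * 0.398 = 0.21691
P(A|B2)*P(B2) = 0.65 * 0.602 = 0.3913
P(A) = 0.21691 + 0.3913 = 0.60821

0.608210


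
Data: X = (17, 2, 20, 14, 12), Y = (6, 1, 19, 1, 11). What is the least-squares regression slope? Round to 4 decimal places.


b = sum((xi-xbar)(yi-ybar)) / sum((xi-xbar)^2)
n = 5, xbar = 65/5 = 13, ybar = 38/5 = 7.6
Sxy = sum((xi-xbar)(yi-ybar)) = 136
Sxx = sum((xi-xbar)^2) = 188
b = Sxy / Sxx = 34/47 ≈ 0.723404

0.7234


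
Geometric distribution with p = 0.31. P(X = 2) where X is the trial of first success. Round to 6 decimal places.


P = (1-p)^(k-1) * p
(1-p)^(k-1) = 0.69^1 = 0.69
P = 0.69 * 0.31 = 0.2139

0.213900


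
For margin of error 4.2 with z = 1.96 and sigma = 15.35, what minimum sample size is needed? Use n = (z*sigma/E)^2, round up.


z*sigma/E = 1.96 * 15.35 / 4.2 = 2149/300 ≈ 7.163333
(z*sigma/E)^2 ≈ 51.313344
round up: n = 52

52


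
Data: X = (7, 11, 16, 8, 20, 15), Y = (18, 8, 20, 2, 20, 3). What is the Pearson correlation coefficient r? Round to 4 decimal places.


r = sum((xi-xbar)(yi-ybar)) / sqrt(sum((xi-xbar)^2) * sum((yi-ybar)^2))
n = 6, xbar = 77/6 ≈ 12.833333, ybar = 71/6 ≈ 11.833333
Sxy = sum((xi-xbar)(yi-ybar)) = 503/6 ≈ 83.833333
Sxx = sum((xi-xbar)^2) = 761/6 ≈ 126.833333
Syy = sum((yi-ybar)^2) = 2165/6 ≈ 360.833333
sqrt(Sxx*Syy) ≈ 213.929181
r = Sxy / sqrt(Sxx*Syy) = 83.833333 / 213.929181 ≈ 0.391874

0.3919


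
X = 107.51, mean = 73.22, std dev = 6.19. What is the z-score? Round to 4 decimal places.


z = (X - mu) / sigma
X - mu = 107.51 - 73.22 = 34.29
z = 34.29 / 6.19 = 3429/619 ≈ 5.539580

5.5396


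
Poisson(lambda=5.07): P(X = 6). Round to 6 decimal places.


P = e^(-lam) * lam^k / k!
e^(-5.07) ≈ 0.006282420
lam^k = 5.07^6 ≈ 16984.304054
k! = 6! = 720
P = 0.006282420 * 16984.304054 / 720 ≈ 0.148198

0.148198


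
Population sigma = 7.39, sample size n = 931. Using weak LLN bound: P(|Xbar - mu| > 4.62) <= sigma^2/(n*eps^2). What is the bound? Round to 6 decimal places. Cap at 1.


bound = min(1, sigma^2/(n*eps^2))
sigma^2 = 7.39^2 = 54.6121
n*eps^2 = 931 * 4.62^2 = 931 * 21.3444 = 19871.6364
sigma^2/(n*eps^2) = 54.6121 / 19871.6364 ≈ 0.00274824

0.002748


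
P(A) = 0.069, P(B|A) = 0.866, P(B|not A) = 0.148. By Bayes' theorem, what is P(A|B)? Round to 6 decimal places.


P(A|B) = P(B|A)*P(A) / P(B), P(B) = P(B|A)*P(A) + P(B|not A)*P(not A)
P(B|A)*P(A) = 0.866 * 0.069 = 0.059754
P(B|not A)*P(not A) = 0.148 * 0.931 = 0.137788
P(B) = 0.059754 + 0.137788 = 0.197542
P(A|B) = 0.059754 / 0.197542 ≈ 0.30248757

0.302488


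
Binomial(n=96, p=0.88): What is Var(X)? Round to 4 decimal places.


Var = n*p*(1-p) = 96 * 0.88 * 0.12 = 10.1376

10.1376


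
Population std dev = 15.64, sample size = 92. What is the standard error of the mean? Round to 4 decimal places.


SE = sigma / sqrt(n)
sqrt(92) ≈ 9.591663
SE = 15.64 / 9.591663 ≈ 1.630583

1.6306


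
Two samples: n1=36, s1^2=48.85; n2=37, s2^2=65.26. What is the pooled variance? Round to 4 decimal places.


sp^2 = ((n1-1)*s1^2 + (n2-1)*s2^2)/(n1+n2-2)
(n1-1)*s1^2 = 35 * 48.85 = 1709.75
(n2-1)*s2^2 = 36 * 65.26 = 2349.36
numerator = 1709.75 + 2349.36 = 4059.11
n1+n2-2 = 71
sp^2 = 4059.11 / 71 = 405911/7100 ≈ 57.170563

57.1706


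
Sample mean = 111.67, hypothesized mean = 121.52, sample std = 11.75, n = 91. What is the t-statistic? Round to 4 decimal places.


t = (xbar - mu0) / (s/sqrt(n))
xbar - mu0 = 111.67 - 121.52 = -9.85
sqrt(91) ≈ 9.53939201
s/sqrt(n) = 11.75 / 9.53939201 ≈ 1.23173468
t = -9.85 / 1.23173468 ≈ -7.996852

-7.9969


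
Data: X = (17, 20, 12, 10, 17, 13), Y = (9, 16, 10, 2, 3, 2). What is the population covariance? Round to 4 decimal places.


Cov = (1/n)*sum((xi-xbar)(yi-ybar))
n = 6, xbar = 89/6 ≈ 14.833333, ybar = 42/6 = 7
sum((xi-xbar)(yi-ybar)) = 67
Cov = 67 / 6 = 67/6 ≈ 11.166667

11.1667


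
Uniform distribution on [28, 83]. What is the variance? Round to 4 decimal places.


Var = (b-a)^2 / 12
(b-a)^2 = (83 - 28)^2 = 3025
Var = 3025/12 ≈ 252.083333

252.0833


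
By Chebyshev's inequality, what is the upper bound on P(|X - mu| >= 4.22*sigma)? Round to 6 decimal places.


P <= 1/k^2
k^2 = 4.22^2 = 17.8084
1/k^2 = 1 / 17.8084 ≈ 0.05615328

0.056153


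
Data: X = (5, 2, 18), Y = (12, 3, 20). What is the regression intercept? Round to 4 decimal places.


a = ybar - b*xbar, where b = sum((xi-xbar)(yi-ybar)) / sum((xi-xbar)^2)
n = 3, xbar = 25/3 ≈ 8.333333, ybar = 35/3 ≈ 11.666667
Sxy = sum((xi-xbar)(yi-ybar)) = 403/3 ≈ 134.333333
Sxx = sum((xi-xbar)^2) = 434/3 ≈ 144.666667
b = Sxy / Sxx = 13/14 ≈ 0.928571
a = 11.666667 - 0.928571 * 8.333333 = 55/14 ≈ 3.928571

3.9286


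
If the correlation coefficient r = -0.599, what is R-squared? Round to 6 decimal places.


R^2 = r^2 = (-0.599)^2 = 0.358801

0.358801


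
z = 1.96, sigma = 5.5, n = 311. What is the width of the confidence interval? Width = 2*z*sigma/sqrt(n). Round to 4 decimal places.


width = 2*z*sigma/sqrt(n)
2*z*sigma = 2 * 1.96 * 5.5 = 21.56
sqrt(311) ≈ 17.635192
width = 21.56 / 17.635192 ≈ 1.222555

1.2226


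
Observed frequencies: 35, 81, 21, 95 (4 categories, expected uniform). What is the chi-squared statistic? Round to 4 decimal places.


chi2 = sum((O-E)^2/E), E = total/4
total = 232, E = 232/4 = 58
(35 - 58)^2 / 58 = 529 / 58 = 529/58 ≈ 9.120690
(81 - 58)^2 / 58 = 529 / 58 = 529/58 ≈ 9.120690
(21 - 58)^2 / 58 = 1369 / 58 = 1369/58 ≈ 23.603448
(95 - 58)^2 / 58 = 1369 / 58 = 1369/58 ≈ 23.603448
chi2 = 1898/29 ≈ 65.448276

65.4483


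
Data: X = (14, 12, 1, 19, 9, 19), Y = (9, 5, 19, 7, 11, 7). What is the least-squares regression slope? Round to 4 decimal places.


b = sum((xi-xbar)(yi-ybar)) / sum((xi-xbar)^2)
n = 6, xbar = 74/6 = 37/3 ≈ 12.333333, ybar = 58/6 = 29/3 ≈ 9.666667
Sxy = sum((xi-xbar)(yi-ybar)) = -436/3 ≈ -145.333333
Sxx = sum((xi-xbar)^2) = 694/3 ≈ 231.333333
b = Sxy / Sxx = -218/347 ≈ -0.628242

-0.6282


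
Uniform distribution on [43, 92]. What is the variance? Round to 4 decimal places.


Var = (b-a)^2 / 12
(b-a)^2 = (92 - 43)^2 = 2401
Var = 2401/12 ≈ 200.083333

200.0833


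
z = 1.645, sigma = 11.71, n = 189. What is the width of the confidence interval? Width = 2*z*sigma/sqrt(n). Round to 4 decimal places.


width = 2*z*sigma/sqrt(n)
2*z*sigma = 2 * 1.645 * 11.71 = 38.5259
sqrt(189) ≈ 13.747727
width = 38.5259 / 13.747727 ≈ 2.802347

2.8023


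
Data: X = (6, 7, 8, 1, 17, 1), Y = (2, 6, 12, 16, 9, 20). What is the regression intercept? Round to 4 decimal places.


a = ybar - b*xbar, where b = sum((xi-xbar)(yi-ybar)) / sum((xi-xbar)^2)
n = 6, xbar = 40/6 = 20/3 ≈ 6.666667, ybar = 65/6 ≈ 10.833333
Sxy = sum((xi-xbar)(yi-ybar)) = -283/3 ≈ -94.333333
Sxx = sum((xi-xbar)^2) = 520/3 ≈ 173.333333
b = Sxy / Sxx = -283/520 ≈ -0.544231
a = 10.833333 - (-0.544231) * 6.666667 = 188/13 ≈ 14.461538

14.4615


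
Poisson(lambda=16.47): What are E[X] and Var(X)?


E[X] = Var(X) = lambda = 16.47

16.47, 16.47
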